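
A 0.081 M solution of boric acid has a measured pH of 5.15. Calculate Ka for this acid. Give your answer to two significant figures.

[H+] = 10^(-5.15) = 7.08 × 10^-6 M
At equilibrium [HA] = 0.081 − 7.08 × 10^-6 = 8.10 × 10^-2 M
Ka = [H+][A-]/[HA] = (7.08 × 10^-6)² / 8.10 × 10^-2 = 6.2 × 10^-10

Ka = 6.2 × 10^-10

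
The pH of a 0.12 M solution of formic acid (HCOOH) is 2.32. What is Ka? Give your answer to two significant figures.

[H+] = 10^(-2.32) = 4.79 × 10^-3 M
At equilibrium [HA] = 0.12 − 4.79 × 10^-3 = 1.15 × 10^-1 M
Ka = [H+][A-]/[HA] = (4.79 × 10^-3)² / 1.15 × 10^-1 = 2.0 × 10^-4

Ka = 2.0 × 10^-4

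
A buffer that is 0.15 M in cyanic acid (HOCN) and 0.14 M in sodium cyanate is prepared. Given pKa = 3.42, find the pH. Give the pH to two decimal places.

pH = 3.39

Henderson–Hasselbalch: pH = pKa + log([OCN-]/[HOCN]) = 3.42 + log(0.14/0.15)
pH = 3.42 + (-0.030) = 3.39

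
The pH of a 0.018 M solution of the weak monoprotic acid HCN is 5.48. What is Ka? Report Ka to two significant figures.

[H+] = 10^(-5.48) = 3.31 × 10^-6 M
At equilibrium [HA] = 0.018 − 3.31 × 10^-6 = 1.80 × 10^-2 M
Ka = [H+][A-]/[HA] = (3.31 × 10^-6)² / 1.80 × 10^-2 = 6.1 × 10^-10

Ka = 6.1 × 10^-10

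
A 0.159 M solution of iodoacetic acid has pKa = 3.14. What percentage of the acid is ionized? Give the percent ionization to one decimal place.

6.5%

ICH2COOH ⇌ ICH2COO- + H+; let x = [H+] at equilibrium.
Ka = 10^(−3.14) = 7.24 × 10^-4
Ka = x²/(C₀ − x); solving the quadratic gives x = 1.04 × 10^-2 M.
Fraction ionized = 1.04 × 10^-2 / 0.159 = 0.0654 → 6.5%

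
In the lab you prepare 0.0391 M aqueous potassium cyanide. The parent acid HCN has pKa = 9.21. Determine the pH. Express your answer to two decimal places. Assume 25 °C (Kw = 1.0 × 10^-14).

pH = 10.90

CN- is the conjugate base of the weak acid HCN.
Ka = 10^(−9.21) = 6.17 × 10^-10
Kb = Kw/Ka = 1.0×10^-14 / 6.17 × 10^-10 = 1.62 × 10^-5
From the ICE table, Kb = x²/(0.0391 − x) = 1.62 × 10^-5.
Neglecting x in the denominator: x = √(1.62 × 10^-5 × 0.0391) = 7.96 × 10^-4 M
Check: 2% ionized — well under 5%, approximation valid.
pOH = 3.10, so pH = 14.00 − pOH = 10.90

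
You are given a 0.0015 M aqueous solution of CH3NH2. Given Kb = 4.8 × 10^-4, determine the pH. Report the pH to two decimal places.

pH = 10.81

CH3NH2 + H2O ⇌ CH3NH3+ + OH-
Kb = [OH-]²/(0.0015 − [OH-]) = 4.8 × 10^-4
The 5% rule fails; solving [OH-]² + Kb·[OH-] − Kb·C₀ = 0 exactly:
[OH-] = (−Kb + √(Kb² + 4·Kb·C₀))/2 = 6.42 × 10^-4 M
pOH = 3.19, so pH = 14.00 − pOH = 10.81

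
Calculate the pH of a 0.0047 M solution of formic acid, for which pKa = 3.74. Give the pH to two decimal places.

pH = 3.08

HCOOH ⇌ HCOO- + H+
Ka = 10^(−3.74) = 1.82 × 10^-4
From the ICE table, Ka = x²/(0.0047 − x) = 1.82 × 10^-4.
Here C₀/Ka ≈ 25.8, so the small-x approximation fails. Use the quadratic:
x = [−0.000182 + √(0.000182² + 3.42e-06)]/2 = 8.38 × 10^-4 M
pH = −log(8.38 × 10^-4) = 3.08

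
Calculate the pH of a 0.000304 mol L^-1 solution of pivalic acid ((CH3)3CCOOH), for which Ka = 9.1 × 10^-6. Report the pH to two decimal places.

pH = 4.32

(CH3)3CCOOH ⇌ (CH3)3CCOO- + H+
Ka = [H+]²/(0.000304 − [H+]) = 9.1 × 10^-6
Here C₀/Ka ≈ 33.4, so the small-[H+] approximation fails. Use the quadratic:
[H+] = [−9.1e-06 + √(9.1e-06² + 1.11e-08)]/2 = 4.82 × 10^-5 M
pH = −log(4.82 × 10^-5) = 4.32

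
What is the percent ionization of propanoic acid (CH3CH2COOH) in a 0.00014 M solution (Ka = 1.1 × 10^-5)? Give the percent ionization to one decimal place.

CH3CH2COOH ⇌ CH3CH2COO- + H+; let x = [H+] at equilibrium.
Solve x² + 1.1e-05x − 1.54e-09 = 0 → x = 3.41 × 10^-5 M
Fraction ionized = 3.41 × 10^-5 / 0.00014 = 0.2436 → 24.4%

24.4%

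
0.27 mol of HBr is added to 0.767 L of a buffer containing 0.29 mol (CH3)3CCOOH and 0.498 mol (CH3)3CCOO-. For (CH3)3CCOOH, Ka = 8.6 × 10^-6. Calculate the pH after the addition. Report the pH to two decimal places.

pH = 4.68

Added H+ converts (CH3)3CCOO- to (CH3)3CCOOH: (CH3)3CCOOH → 0.56 mol, (CH3)3CCOO- → 0.228 mol.
pKa = −log(8.6 × 10^-6) = 5.066
pH = pKa + log([A⁻]/[HA]) = 5.066 + log(0.228/0.56) = 5.066 -0.390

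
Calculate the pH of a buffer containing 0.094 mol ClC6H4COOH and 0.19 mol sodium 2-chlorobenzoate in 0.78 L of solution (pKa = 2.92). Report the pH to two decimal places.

pH = 3.23

Using pH = pKa + log([base]/[acid]) with [base]/[acid] = 0.19/0.094:
pH = 2.92 + (+0.306) = 3.23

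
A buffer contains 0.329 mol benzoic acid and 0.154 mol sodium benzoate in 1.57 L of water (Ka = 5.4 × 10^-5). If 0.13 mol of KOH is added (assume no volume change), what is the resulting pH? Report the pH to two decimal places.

OH- converts C6H5COOH to C6H5COO-: C6H5COOH → 0.199 mol, C6H5COO- → 0.284 mol.
pKa = −log(5.4 × 10^-5) = 4.268
pH = pKa + log([A⁻]/[HA]) = 4.268 + log(0.284/0.199) = 4.268 +0.154

pH = 4.42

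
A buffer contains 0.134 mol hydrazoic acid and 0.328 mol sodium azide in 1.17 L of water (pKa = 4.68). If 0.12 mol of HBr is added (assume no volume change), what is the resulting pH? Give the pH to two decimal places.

Added H+ converts N3- to HN3: HN3 → 0.254 mol, N3- → 0.208 mol.
Henderson–Hasselbalch with mole ratio 0.208/0.254: pH = 4.68 + (-0.087)

pH = 4.59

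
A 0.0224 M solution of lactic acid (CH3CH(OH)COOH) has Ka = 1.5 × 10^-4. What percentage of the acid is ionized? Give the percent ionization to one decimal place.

7.9%

CH3CH(OH)COOH ⇌ CH3CH(OH)COO- + H+; let x = [H+] at equilibrium.
Solve x² + 0.00015x − 3.36e-06 = 0 → x = 1.76 × 10^-3 M
% ionization = x/C₀ × 100% = 1.76 × 10^-3/0.0224 × 100% = 7.9%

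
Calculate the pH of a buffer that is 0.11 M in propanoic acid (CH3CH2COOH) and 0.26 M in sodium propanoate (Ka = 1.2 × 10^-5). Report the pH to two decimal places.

pKa = −log(1.2 × 10^-5) = 4.921
Using pH = pKa + log([base]/[acid]) with [base]/[acid] = 0.26/0.11:
pH = 4.921 + (+0.374) = 5.29

pH = 5.29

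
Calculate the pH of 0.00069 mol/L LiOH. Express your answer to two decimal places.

pH = 10.84

LiOH is a strong base; [OH-] = 0.00069 M.
pOH = -log(0.00069) = 3.16
pH = 14.00 - 3.16 = 10.84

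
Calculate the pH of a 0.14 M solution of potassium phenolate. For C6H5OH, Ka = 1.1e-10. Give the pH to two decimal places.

C6H5O- is the conjugate base of the weak acid C6H5OH.
Kb = Kw/Ka = 1.0×10^-14 / 1.1 × 10^-10 = 9.09 × 10^-5
Kb = x²/(0.14 − x) = 9.09 × 10^-5
Assume x ≪ 0.14: x ≈ √(9.09 × 10^-5 × 0.14) = 3.57 × 10^-3 M
pOH = 2.45, so pH = 14.00 − pOH = 11.55

pH = 11.55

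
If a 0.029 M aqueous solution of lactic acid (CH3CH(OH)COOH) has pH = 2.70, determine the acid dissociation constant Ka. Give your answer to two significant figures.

[H+] = 10^(-2.70) = 2.00 × 10^-3 M
At equilibrium [HA] = 0.029 − 2.00 × 10^-3 = 2.70 × 10^-2 M
Ka = [H+][A-]/[HA] = (2.00 × 10^-3)² / 2.70 × 10^-2 = 1.5 × 10^-4

Ka = 1.5 × 10^-4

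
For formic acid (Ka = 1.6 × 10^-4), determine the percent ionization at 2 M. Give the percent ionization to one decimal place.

HCOOH ⇌ HCOO- + H+; let x = [H+] at equilibrium.
x ≈ √(Ka·C₀) = √(1.6 × 10^-4 × 2) = 1.79 × 10^-2 M
Fraction ionized = 1.79 × 10^-2 / 2 = 0.0089 → 0.9%

0.9%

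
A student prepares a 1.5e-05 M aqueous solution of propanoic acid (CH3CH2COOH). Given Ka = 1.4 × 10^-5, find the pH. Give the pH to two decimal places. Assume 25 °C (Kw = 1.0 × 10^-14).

pH = 5.04

CH3CH2COOH ⇌ CH3CH2COO- + H+
Let x = [H+] at equilibrium. Ka = x²/(1.5e-05 − x).
The 5% rule fails; solving x² + Ka·x − Ka·C₀ = 0 exactly:
x = (−Ka + √(Ka² + 4·Ka·C₀))/2 = 9.09 × 10^-6 M
pH = −log(9.09 × 10^-6) = 5.04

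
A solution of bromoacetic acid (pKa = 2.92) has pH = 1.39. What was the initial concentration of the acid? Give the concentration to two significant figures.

[H+] = 10^(-1.39) = 4.07 × 10^-2 M = x
Ka = 10^(−2.92) = 1.20 × 10^-3
Ka = x²/(C₀ − x) ⇒ C₀ = x + x²/Ka
C₀ = 4.07 × 10^-2 + (4.07 × 10^-2)²/(1.20 × 10^-3) = 1.42 M

C₀ = 1.4 M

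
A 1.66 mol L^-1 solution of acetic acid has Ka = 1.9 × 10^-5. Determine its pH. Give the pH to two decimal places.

pH = 2.25

CH3COOH ⇌ CH3COO- + H+
Ka = [H+]²/(1.66 − [H+]) = 1.9 × 10^-5
Assume [H+] ≪ 1.66: [H+] ≈ √(1.9 × 10^-5 × 1.66) = 5.62 × 10^-3 M
Check: 0.34% ionized — well under 5%, approximation valid.
pH = −log[H+] = −log(5.62 × 10^-3) = 2.25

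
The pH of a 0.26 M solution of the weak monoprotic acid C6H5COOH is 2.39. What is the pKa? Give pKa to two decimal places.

pKa = 4.19

[H+] = 10^(-2.39) = 4.07 × 10^-3 M
At equilibrium [HA] = 0.26 − 4.07 × 10^-3 = 2.56 × 10^-1 M
Ka = [H+][A-]/[HA] = (4.07 × 10^-3)² / 2.56 × 10^-1 = 6.47 × 10^-5
pKa = -log(6.47 × 10^-5) = 4.19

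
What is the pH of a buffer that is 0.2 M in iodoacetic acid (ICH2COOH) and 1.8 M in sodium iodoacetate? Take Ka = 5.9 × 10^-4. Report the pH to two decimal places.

pKa = −log(5.9 × 10^-4) = 3.229
pH = pKa + log([A⁻]/[HA]) = 3.229 + log(1.8/0.2)
pH = 3.229 + (+0.954) = 4.18

pH = 4.18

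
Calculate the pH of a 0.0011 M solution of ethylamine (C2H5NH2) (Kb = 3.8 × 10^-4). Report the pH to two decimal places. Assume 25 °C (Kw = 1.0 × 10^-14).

C2H5NH2 + H2O ⇌ C2H5NH3+ + OH-
From the ICE table, Kb = x²/(0.0011 − x) = 3.8 × 10^-4.
The 5% rule fails; solving x² + Kb·x − Kb·C₀ = 0 exactly:
x = [−0.00038 + √(0.00038² + 1.67e-06)]/2 = 4.84 × 10^-4 M
pOH = −log(4.84 × 10^-4) = 3.32; pH = 14.00 − 3.32 = 10.68

pH = 10.68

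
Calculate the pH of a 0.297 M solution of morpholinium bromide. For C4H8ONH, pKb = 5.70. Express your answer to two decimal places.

pH = 4.41

C4H8ONH2+ is the conjugate acid of the weak base C4H8ONH.
Kb = 10^(−5.70) = 2.00 × 10^-6
Ka = Kw/Kb = 1.0×10^-14 / 2.00 × 10^-6 = 5.00 × 10^-9
Let x = [H+] at equilibrium. Ka = x²/(0.297 − x).
Neglecting x in the denominator: x = √(5.00 × 10^-9 × 0.297) = 3.85 × 10^-5 M
pH = −log[H+] = −log(3.85 × 10^-5) = 4.41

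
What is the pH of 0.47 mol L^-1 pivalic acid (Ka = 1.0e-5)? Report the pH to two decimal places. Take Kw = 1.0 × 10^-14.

pH = 2.66

(CH3)3CCOOH ⇌ (CH3)3CCOO- + H+
From the ICE table, Ka = x²/(0.47 − x) = 1.0 × 10^-5.
Assume x ≪ 0.47: x ≈ √(1.0 × 10^-5 × 0.47) = 2.17 × 10^-3 M
Check: 0.46% ionized — well under 5%, approximation valid.
pH = −log[H+] = −log(2.17 × 10^-3) = 2.66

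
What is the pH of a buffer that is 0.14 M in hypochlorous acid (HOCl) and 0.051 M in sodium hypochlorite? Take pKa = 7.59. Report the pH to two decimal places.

Henderson–Hasselbalch: pH = pKa + log([OCl-]/[HOCl]) = 7.59 + log(0.051/0.14)
pH = 7.59 + (-0.439) = 7.15

pH = 7.15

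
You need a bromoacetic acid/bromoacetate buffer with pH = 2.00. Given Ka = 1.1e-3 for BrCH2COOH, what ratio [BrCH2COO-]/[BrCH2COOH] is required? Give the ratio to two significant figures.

ratio = 0.11

pKa = -log(1.1 × 10^-3) = 2.959
pH = pKa + log(r) ⇒ log(r) = 2.00 − 2.959 = -0.959
r = [BrCH2COO-]/[BrCH2COOH] = 10^(-0.959) = 0.11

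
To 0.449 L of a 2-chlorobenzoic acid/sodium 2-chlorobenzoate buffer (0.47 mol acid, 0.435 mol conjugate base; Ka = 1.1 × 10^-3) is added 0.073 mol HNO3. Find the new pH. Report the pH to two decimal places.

pH = 2.78

After neutralization: n(ClC6H4COOH) = 0.543 mol, n(ClC6H4COO-) = 0.362 mol.
pKa = −log(1.1 × 10^-3) = 2.959
Henderson–Hasselbalch with mole ratio 0.362/0.543: pH = 2.959 + (-0.176)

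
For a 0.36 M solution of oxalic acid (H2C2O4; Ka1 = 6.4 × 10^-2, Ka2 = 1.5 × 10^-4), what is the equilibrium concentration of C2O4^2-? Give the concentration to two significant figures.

1.5 × 10^-4 M

First ionization gives [H+] ≈ [HC2O4-] = 1.23 × 10^-1 M.
Second step: Ka2 = [H+][C2O4^2-]/[HC2O4-] ≈ [C2O4^2-] (since [H+] ≈ [HC2O4-]).
So [C2O4^2-] ≈ Ka2.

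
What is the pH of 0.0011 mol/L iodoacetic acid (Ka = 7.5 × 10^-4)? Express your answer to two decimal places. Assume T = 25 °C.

ICH2COOH ⇌ ICH2COO- + H+
Let x = [H+] at equilibrium. Ka = x²/(0.0011 − x).
The 5% rule fails; solving x² + Ka·x − Ka·C₀ = 0 exactly:
x = (−Ka + √(Ka² + 4·Ka·C₀))/2 = 6.08 × 10^-4 M
pH = −log[H+] = −log(6.08 × 10^-4) = 3.22

pH = 3.22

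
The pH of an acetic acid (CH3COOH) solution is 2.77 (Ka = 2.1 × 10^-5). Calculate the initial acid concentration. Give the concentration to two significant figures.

C₀ = 1.4 × 10^-1 M

[H+] = 10^(-2.77) = 1.70 × 10^-3 M = x
Ka = x²/(C₀ − x) ⇒ C₀ = x + x²/Ka
C₀ = 1.70 × 10^-3 + (1.70 × 10^-3)²/(2.1 × 10^-5) = 1.39 × 10^-1 M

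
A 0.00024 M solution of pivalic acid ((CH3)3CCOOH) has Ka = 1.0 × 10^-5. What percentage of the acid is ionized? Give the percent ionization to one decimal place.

18.4%

(CH3)3CCOOH ⇌ (CH3)3CCOO- + H+; let x = [H+] at equilibrium.
Ka = x²/(C₀ − x); solving the quadratic gives x = 4.42 × 10^-5 M.
% ionization = x/C₀ × 100% = 4.42 × 10^-5/0.00024 × 100% = 18.4%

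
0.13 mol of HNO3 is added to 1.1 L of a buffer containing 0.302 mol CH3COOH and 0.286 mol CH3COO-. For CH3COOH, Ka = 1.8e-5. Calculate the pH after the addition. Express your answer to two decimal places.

After neutralization: n(CH3COOH) = 0.432 mol, n(CH3COO-) = 0.156 mol.
pKa = −log(1.8 × 10^-5) = 4.745
pH = pKa + log([A⁻]/[HA]) = 4.745 + log(0.156/0.432) = 4.745 -0.442

pH = 4.30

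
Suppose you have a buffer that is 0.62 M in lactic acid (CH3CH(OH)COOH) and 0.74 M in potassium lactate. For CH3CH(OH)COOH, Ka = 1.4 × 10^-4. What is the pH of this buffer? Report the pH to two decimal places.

pKa = −log(1.4 × 10^-4) = 3.854
Using pH = pKa + log([base]/[acid]) with [base]/[acid] = 0.74/0.62:
pH = 3.854 + (+0.077) = 3.93

pH = 3.93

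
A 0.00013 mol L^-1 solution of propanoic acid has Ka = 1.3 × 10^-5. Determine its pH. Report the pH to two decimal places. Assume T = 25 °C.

CH3CH2COOH ⇌ CH3CH2COO- + H+
Ka = [H+]²/(0.00013 − [H+]) = 1.3 × 10^-5
The 5% rule fails; solving [H+]² + Ka·[H+] − Ka·C₀ = 0 exactly:
[H+] = (−Ka + √(Ka² + 4·Ka·C₀))/2 = 3.51 × 10^-5 M
pH = −log[H+] = −log(3.51 × 10^-5) = 4.45

pH = 4.45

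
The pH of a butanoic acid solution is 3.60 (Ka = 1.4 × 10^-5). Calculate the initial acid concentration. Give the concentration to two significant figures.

C₀ = 4.8 × 10^-3 M

[H+] = 10^(-3.60) = 2.51 × 10^-4 M = x
Ka = x²/(C₀ − x) ⇒ C₀ = x + x²/Ka
C₀ = 2.51 × 10^-4 + (2.51 × 10^-4)²/(1.4 × 10^-5) = 4.75 × 10^-3 M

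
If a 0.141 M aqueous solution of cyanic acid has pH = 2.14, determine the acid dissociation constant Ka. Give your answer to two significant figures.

Ka = 3.9 × 10^-4

[H+] = 10^(-2.14) = 7.24 × 10^-3 M
At equilibrium [HA] = 0.141 − 7.24 × 10^-3 = 1.34 × 10^-1 M
Ka = [H+][A-]/[HA] = (7.24 × 10^-3)² / 1.34 × 10^-1 = 3.9 × 10^-4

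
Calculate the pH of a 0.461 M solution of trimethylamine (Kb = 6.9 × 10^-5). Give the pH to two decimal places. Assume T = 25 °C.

(CH3)3N + H2O ⇌ (CH3)3NH+ + OH-
From the ICE table, Kb = x²/(0.461 − x) = 6.9 × 10^-5.
Neglecting x in the denominator: x = √(6.9 × 10^-5 × 0.461) = 5.64 × 10^-3 M
Check: 1.2% ionized — well under 5%, approximation valid.
pOH = −log(5.64 × 10^-3) = 2.25; pH = 14.00 − 2.25 = 11.75

pH = 11.75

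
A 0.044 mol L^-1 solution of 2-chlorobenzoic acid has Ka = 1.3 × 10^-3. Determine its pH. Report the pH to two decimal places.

ClC6H4COOH ⇌ ClC6H4COO- + H+
Ka = [H+]²/(0.044 − [H+]) = 1.3 × 10^-3
[H+] is not negligible relative to C₀; solve [H+]² + 0.0013·[H+] − 5.72e-05 = 0.
[H+] = (−Ka + √(Ka² + 4·Ka·C₀))/2 = 6.94 × 10^-3 M
pH = −log[H+] = −log(6.94 × 10^-3) = 2.16

pH = 2.16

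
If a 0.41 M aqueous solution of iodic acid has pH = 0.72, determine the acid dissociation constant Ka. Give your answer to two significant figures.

[H+] = 10^(-0.72) = 1.91 × 10^-1 M
At equilibrium [HA] = 0.41 − 1.91 × 10^-1 = 2.19 × 10^-1 M
Ka = [H+][A-]/[HA] = (1.91 × 10^-1)² / 2.19 × 10^-1 = 1.7 × 10^-1

Ka = 1.7 × 10^-1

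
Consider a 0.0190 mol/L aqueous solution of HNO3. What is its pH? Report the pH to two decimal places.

HNO3 is a strong acid and dissociates completely, so [H+] = 0.0190 M.
pH = -log(0.019) = 1.72

pH = 1.72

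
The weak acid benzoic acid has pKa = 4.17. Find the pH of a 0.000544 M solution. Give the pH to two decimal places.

pH = 3.79

C6H5COOH ⇌ C6H5COO- + H+
Ka = 10^(−4.17) = 6.76 × 10^-5
Ka = [H+]²/(0.000544 − [H+]) = 6.76 × 10^-5
Here C₀/Ka ≈ 8.05, so the small-[H+] approximation fails. Use the quadratic:
[H+] = (−Ka + √(Ka² + 4·Ka·C₀))/2 = 1.61 × 10^-4 M
pH = −log(1.61 × 10^-4) = 3.79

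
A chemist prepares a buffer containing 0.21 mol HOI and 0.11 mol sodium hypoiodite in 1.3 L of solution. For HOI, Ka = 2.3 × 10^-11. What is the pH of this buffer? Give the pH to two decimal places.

pKa = −log(2.3 × 10^-11) = 10.638
Using pH = pKa + log([base]/[acid]) with [base]/[acid] = 0.11/0.21:
pH = 10.638 + (-0.281) = 10.36

pH = 10.36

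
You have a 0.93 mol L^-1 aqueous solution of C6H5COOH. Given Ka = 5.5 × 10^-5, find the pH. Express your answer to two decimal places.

C6H5COOH ⇌ C6H5COO- + H+
Ka = [H+]²/(0.93 − [H+]) = 5.5 × 10^-5
Assume [H+] ≪ 0.93: [H+] ≈ √(5.5 × 10^-5 × 0.93) = 7.15 × 10^-3 M
([H+]/C₀ = 0.77% < 5%, so the approximation holds.)
pH = −log[H+] = −log(7.15 × 10^-3) = 2.15

pH = 2.15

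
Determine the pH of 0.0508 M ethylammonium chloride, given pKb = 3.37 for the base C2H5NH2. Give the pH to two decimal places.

pH = 5.96

C2H5NH3+ is the conjugate acid of the weak base C2H5NH2.
Kb = 10^(−3.37) = 4.27 × 10^-4
Ka = Kw/Kb = 1.0×10^-14 / 4.27 × 10^-4 = 2.34 × 10^-11
From the ICE table, Ka = [H+]²/(0.0508 − [H+]) = 2.34 × 10^-11.
Since Ka ≪ C₀, [H+] ≈ √(Ka·C₀) = 1.09 × 10^-6 M.
([H+]/C₀ = 0.0021% < 5%, so the approximation holds.)
pH = −log(1.09 × 10^-6) = 5.96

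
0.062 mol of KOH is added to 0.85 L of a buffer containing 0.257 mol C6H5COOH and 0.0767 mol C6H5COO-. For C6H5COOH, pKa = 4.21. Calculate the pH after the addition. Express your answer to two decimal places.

After neutralization: n(C6H5COOH) = 0.195 mol, n(C6H5COO-) = 0.139 mol.
pH = pKa + log([A⁻]/[HA]) = 4.21 + log(0.139/0.195) = 4.21 -0.147

pH = 4.06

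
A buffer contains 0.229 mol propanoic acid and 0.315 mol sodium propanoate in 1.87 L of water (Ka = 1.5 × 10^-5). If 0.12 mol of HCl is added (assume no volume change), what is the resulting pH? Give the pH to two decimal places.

Added H+ converts CH3CH2COO- to CH3CH2COOH: CH3CH2COOH → 0.349 mol, CH3CH2COO- → 0.195 mol.
pKa = −log(1.5 × 10^-5) = 4.824
pH = pKa + log(n_CH3CH2COO-/n_CH3CH2COOH) = 4.824 + log(0.195/0.349) = 4.824 + (-0.253)

pH = 4.57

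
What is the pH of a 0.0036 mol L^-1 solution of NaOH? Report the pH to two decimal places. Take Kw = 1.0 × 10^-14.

NaOH is a strong base; [OH-] = 0.0036 M.
pOH = -log(0.0036) = 2.44
pH = 14.00 - 2.44 = 11.56

pH = 11.56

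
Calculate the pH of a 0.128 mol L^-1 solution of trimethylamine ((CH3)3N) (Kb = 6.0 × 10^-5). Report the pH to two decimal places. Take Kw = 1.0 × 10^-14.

pH = 11.44

(CH3)3N + H2O ⇌ (CH3)3NH+ + OH-
From the ICE table, Kb = x²/(0.128 − x) = 6.0 × 10^-5.
Neglecting x in the denominator: x = √(6.0 × 10^-5 × 0.128) = 2.77 × 10^-3 M
(x/C₀ = 2.2% < 5%, so the approximation holds.)
pOH = 2.56, so pH = 14.00 − pOH = 11.44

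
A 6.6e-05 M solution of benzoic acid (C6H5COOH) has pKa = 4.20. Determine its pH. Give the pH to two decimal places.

pH = 4.39

C6H5COOH ⇌ C6H5COO- + H+
Ka = 10^(−4.20) = 6.31 × 10^-5
From the ICE table, Ka = x²/(6.6e-05 − x) = 6.31 × 10^-5.
The 5% rule fails; solving x² + Ka·x − Ka·C₀ = 0 exactly:
x = [−6.31e-05 + √(6.31e-05² + 1.67e-08)]/2 = 4.03 × 10^-5 M
pH = −log[H+] = −log(4.03 × 10^-5) = 4.39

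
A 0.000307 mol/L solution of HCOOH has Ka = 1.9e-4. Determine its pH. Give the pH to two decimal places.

pH = 3.78

HCOOH ⇌ HCOO- + H+
Ka = [H+]²/(0.000307 − [H+]) = 1.9 × 10^-4
Here C₀/Ka ≈ 1.62, so the small-[H+] approximation fails. Use the quadratic:
[H+] = [−0.00019 + √(0.00019² + 2.33e-07)]/2 = 1.65 × 10^-4 M
pH = −log(1.65 × 10^-4) = 3.78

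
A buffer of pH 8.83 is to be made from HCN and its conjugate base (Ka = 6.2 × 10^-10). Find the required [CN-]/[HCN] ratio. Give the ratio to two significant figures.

pKa = -log(6.2 × 10^-10) = 9.208
pH = pKa + log(r) ⇒ log(r) = 8.83 − 9.208 = -0.378
r = [CN-]/[HCN] = 10^(-0.378) = 0.419

ratio = 0.42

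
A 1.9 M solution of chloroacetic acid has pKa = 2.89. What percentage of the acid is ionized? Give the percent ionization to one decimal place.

ClCH2COOH ⇌ ClCH2COO- + H+; let x = [H+] at equilibrium.
Ka = 10^(−2.89) = 1.29 × 10^-3
x ≈ √(Ka·C₀) = √(1.29 × 10^-3 × 1.9) = 4.95 × 10^-2 M
% ionization = x/C₀ × 100% = 4.95 × 10^-2/1.9 × 100% = 2.6%

2.6%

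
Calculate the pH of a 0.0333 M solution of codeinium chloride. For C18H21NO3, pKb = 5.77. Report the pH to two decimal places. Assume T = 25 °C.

C18H22NO3+ is the conjugate acid of the weak base C18H21NO3.
Kb = 10^(−5.77) = 1.70 × 10^-6
Ka = Kw/Kb = 1.0×10^-14 / 1.70 × 10^-6 = 5.88 × 10^-9
Ka = [H+]²/(0.0333 − [H+]) = 5.88 × 10^-9
Assume [H+] ≪ 0.0333: [H+] ≈ √(5.88 × 10^-9 × 0.0333) = 1.40 × 10^-5 M
pH = −log[H+] = −log(1.40 × 10^-5) = 4.85

pH = 4.85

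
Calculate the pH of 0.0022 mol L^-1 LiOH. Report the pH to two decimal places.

pH = 11.34

LiOH is a strong base; [OH-] = 0.0022 M.
pOH = -log(0.0022) = 2.66
pH = 14.00 - 2.66 = 11.34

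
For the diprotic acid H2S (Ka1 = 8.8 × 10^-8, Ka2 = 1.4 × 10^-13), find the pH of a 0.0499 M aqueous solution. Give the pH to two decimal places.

pH = 4.18

Since Ka1 ≫ Ka2, the first ionization dominates [H+].
Ka1 = x²/(0.0499 − x) = 8.8 × 10^-8
x ≈ √(8.8 × 10^-8 × 0.0499) = 6.63 × 10^-5 M
pH = −log(6.63 × 10^-5) = 4.18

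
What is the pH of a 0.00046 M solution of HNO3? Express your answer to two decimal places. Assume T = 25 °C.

HNO3 is a strong acid and dissociates completely, so [H+] = 0.00046 M.
pH = -log(0.00046) = 3.34

pH = 3.34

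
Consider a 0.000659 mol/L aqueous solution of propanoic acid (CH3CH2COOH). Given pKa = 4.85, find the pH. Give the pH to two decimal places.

pH = 4.05

CH3CH2COOH ⇌ CH3CH2COO- + H+
Ka = 10^(−4.85) = 1.41 × 10^-5
Ka = [H+]²/(0.000659 − [H+]) = 1.41 × 10^-5
[H+] is not negligible relative to C₀; solve [H+]² + 1.41e-05·[H+] − 9.29e-09 = 0.
[H+] = [−1.41e-05 + √(1.41e-05² + 3.72e-08)]/2 = 8.96 × 10^-5 M
pH = −log[H+] = −log(8.96 × 10^-5) = 4.05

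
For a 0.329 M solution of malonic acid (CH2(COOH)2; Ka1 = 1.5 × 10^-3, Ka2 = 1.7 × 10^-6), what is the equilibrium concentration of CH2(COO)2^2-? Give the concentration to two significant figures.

First ionization gives [H+] ≈ [CH2(COOH)COO-] = 2.15 × 10^-2 M.
Second step: Ka2 = [H+][CH2(COO)2^2-]/[CH2(COOH)COO-] ≈ [CH2(COO)2^2-] (since [H+] ≈ [CH2(COOH)COO-]).
So [CH2(COO)2^2-] ≈ Ka2.

1.7 × 10^-6 M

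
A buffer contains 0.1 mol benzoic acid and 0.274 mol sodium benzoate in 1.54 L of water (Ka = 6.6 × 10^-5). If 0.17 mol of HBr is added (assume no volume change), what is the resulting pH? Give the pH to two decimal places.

After neutralization: n(C6H5COOH) = 0.27 mol, n(C6H5COO-) = 0.104 mol.
pKa = −log(6.6 × 10^-5) = 4.180
Henderson–Hasselbalch with mole ratio 0.104/0.27: pH = 4.180 + (-0.414)

pH = 3.77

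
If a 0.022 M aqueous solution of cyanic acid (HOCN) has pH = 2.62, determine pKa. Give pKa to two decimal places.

pKa = 3.53

[H+] = 10^(-2.62) = 2.40 × 10^-3 M
At equilibrium [HA] = 0.022 − 2.40 × 10^-3 = 1.96 × 10^-2 M
Ka = [H+][A-]/[HA] = (2.40 × 10^-3)² / 1.96 × 10^-2 = 2.94 × 10^-4
pKa = -log(2.94 × 10^-4) = 3.53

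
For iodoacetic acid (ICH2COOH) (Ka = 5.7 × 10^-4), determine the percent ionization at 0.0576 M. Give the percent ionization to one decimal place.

9.5%

ICH2COOH ⇌ ICH2COO- + H+; let x = [H+] at equilibrium.
Ka = x²/(C₀ − x); solving the quadratic gives x = 5.45 × 10^-3 M.
% ionization = x/C₀ × 100% = 5.45 × 10^-3/0.0576 × 100% = 9.5%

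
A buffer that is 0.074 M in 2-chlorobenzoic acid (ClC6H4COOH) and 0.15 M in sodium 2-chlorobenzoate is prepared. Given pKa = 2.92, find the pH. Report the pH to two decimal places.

pH = pKa + log([A⁻]/[HA]) = 2.92 + log(0.15/0.074)
pH = 2.92 + (+0.307) = 3.23

pH = 3.23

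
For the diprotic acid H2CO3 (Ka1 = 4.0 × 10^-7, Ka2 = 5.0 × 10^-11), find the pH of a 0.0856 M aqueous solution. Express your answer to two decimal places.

pH = 3.73

Since Ka1 ≫ Ka2, the first ionization dominates [H+].
Ka1 = x²/(0.0856 − x) = 4.0 × 10^-7
x ≈ √(4.0 × 10^-7 × 0.0856) = 1.85 × 10^-4 M
pH = −log(1.85 × 10^-4) = 3.73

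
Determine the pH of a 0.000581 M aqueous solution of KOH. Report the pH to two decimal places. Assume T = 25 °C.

KOH is a strong base; [OH-] = 0.000581 M.
pOH = -log(0.000581) = 3.24
pH = 14.00 - 3.24 = 10.76

pH = 10.76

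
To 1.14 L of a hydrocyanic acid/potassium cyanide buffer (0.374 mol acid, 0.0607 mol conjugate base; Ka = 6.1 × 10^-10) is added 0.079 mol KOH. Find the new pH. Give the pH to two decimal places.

pH = 8.89

OH- converts HCN to CN-: HCN → 0.295 mol, CN- → 0.14 mol.
pKa = −log(6.1 × 10^-10) = 9.215
pH = pKa + log([A⁻]/[HA]) = 9.215 + log(0.14/0.295) = 9.215 -0.324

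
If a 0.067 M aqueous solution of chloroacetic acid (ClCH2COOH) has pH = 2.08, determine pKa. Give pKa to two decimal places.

[H+] = 10^(-2.08) = 8.32 × 10^-3 M
At equilibrium [HA] = 0.067 − 8.32 × 10^-3 = 5.87 × 10^-2 M
Ka = [H+][A-]/[HA] = (8.32 × 10^-3)² / 5.87 × 10^-2 = 1.18 × 10^-3
pKa = -log(1.18 × 10^-3) = 2.93

pKa = 2.93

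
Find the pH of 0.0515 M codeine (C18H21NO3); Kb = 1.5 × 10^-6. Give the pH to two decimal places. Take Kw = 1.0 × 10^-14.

pH = 10.44

C18H21NO3 + H2O ⇌ C18H22NO3+ + OH-
Let x = [OH-] at equilibrium. Kb = x²/(0.0515 − x).
Assume x ≪ 0.0515: x ≈ √(1.5 × 10^-6 × 0.0515) = 2.78 × 10^-4 M
pOH = −log(2.78 × 10^-4) = 3.56; pH = 14.00 − 3.56 = 10.44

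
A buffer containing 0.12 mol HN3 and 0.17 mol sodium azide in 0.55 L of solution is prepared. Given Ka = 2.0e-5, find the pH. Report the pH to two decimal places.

pH = 4.85

pKa = −log(2.0 × 10^-5) = 4.699
Using pH = pKa + log([base]/[acid]) with [base]/[acid] = 0.17/0.12:
pH = 4.699 + (+0.151) = 4.85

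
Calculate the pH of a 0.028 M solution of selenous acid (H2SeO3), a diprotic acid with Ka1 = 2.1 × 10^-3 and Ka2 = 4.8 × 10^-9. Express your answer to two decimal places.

pH = 2.17

Since Ka1 ≫ Ka2, the first ionization dominates [H+].
Ka1 = x²/(0.028 − x) = 2.1 × 10^-3
Solving the quadratic: x = (−Ka1 + √(Ka1² + 4·Ka1·C₀))/2 = 6.69 × 10^-3 M
pH = −log(6.69 × 10^-3) = 2.17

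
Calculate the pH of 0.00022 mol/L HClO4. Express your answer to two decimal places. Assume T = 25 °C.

pH = 3.66

HClO4 is a strong acid and dissociates completely, so [H+] = 0.00022 M.
pH = -log(0.00022) = 3.66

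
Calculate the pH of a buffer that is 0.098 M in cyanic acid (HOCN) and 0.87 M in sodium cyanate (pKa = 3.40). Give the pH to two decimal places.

pH = 4.35

Using pH = pKa + log([base]/[acid]) with [base]/[acid] = 0.87/0.098:
pH = 3.40 + (+0.948) = 4.35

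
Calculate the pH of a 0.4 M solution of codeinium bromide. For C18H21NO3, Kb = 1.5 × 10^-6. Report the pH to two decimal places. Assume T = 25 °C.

pH = 4.29

C18H22NO3+ is the conjugate acid of the weak base C18H21NO3.
Ka = Kw/Kb = 1.0×10^-14 / 1.5 × 10^-6 = 6.67 × 10^-9
Ka = [H+]²/(0.4 − [H+]) = 6.67 × 10^-9
Since Ka ≪ C₀, [H+] ≈ √(Ka·C₀) = 5.17 × 10^-5 M.
pH = −log(5.17 × 10^-5) = 4.29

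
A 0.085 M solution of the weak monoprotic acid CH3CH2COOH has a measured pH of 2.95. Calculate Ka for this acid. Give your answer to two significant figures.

[H+] = 10^(-2.95) = 1.12 × 10^-3 M
At equilibrium [HA] = 0.085 − 1.12 × 10^-3 = 8.39 × 10^-2 M
Ka = [H+][A-]/[HA] = (1.12 × 10^-3)² / 8.39 × 10^-2 = 1.5 × 10^-5

Ka = 1.5 × 10^-5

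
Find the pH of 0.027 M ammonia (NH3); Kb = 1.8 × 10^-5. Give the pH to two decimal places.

NH3 + H2O ⇌ NH4+ + OH-
From the ICE table, Kb = x²/(0.027 − x) = 1.8 × 10^-5.
Assume x ≪ 0.027: x ≈ √(1.8 × 10^-5 × 0.027) = 6.97 × 10^-4 M
Check: 2.6% ionized — well under 5%, approximation valid.
pOH = −log(6.97 × 10^-4) = 3.16; pH = 14.00 − 3.16 = 10.84

pH = 10.84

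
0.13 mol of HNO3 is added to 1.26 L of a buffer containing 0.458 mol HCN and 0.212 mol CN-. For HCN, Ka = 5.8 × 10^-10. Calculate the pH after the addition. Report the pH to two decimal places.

pH = 8.38

Added H+ converts CN- to HCN: HCN → 0.588 mol, CN- → 0.082 mol.
pKa = −log(5.8 × 10^-10) = 9.237
pH = pKa + log(n_CN-/n_HCN) = 9.237 + log(0.082/0.588) = 9.237 + (-0.856)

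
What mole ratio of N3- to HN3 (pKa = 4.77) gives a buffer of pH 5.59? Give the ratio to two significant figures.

pH = pKa + log(r) ⇒ log(r) = 5.59 − 4.77 = +0.82
r = [N3-]/[HN3] = 10^(+0.82) = 6.61

ratio = 6.6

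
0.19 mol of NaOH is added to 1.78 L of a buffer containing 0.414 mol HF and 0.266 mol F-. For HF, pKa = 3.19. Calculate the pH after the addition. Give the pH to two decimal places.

pH = 3.50

After neutralization: n(HF) = 0.224 mol, n(F-) = 0.456 mol.
pH = pKa + log(n_F-/n_HF) = 3.19 + log(0.456/0.224) = 3.19 + (+0.309)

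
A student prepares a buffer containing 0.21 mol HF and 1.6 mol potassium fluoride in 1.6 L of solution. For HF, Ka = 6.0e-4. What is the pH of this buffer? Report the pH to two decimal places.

pKa = −log(6.0 × 10^-4) = 3.222
Henderson–Hasselbalch: pH = pKa + log([F-]/[HF]) = 3.222 + log(1.6/0.21)
pH = 3.222 + (+0.882) = 4.10

pH = 4.10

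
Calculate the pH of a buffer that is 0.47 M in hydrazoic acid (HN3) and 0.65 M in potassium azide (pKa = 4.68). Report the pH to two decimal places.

pH = 4.82

Using pH = pKa + log([base]/[acid]) with [base]/[acid] = 0.65/0.47:
pH = 4.68 + (+0.141) = 4.82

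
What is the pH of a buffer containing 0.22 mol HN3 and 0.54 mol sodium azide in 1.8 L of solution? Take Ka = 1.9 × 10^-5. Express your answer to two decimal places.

pKa = −log(1.9 × 10^-5) = 4.721
Using pH = pKa + log([base]/[acid]) with [base]/[acid] = 0.54/0.22:
pH = 4.721 + (+0.390) = 5.11

pH = 5.11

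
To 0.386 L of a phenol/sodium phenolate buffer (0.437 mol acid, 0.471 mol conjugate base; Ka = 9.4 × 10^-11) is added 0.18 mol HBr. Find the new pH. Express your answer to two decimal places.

pH = 9.70

Added H+ converts C6H5O- to C6H5OH: C6H5OH → 0.617 mol, C6H5O- → 0.291 mol.
pKa = −log(9.4 × 10^-11) = 10.027
Henderson–Hasselbalch with mole ratio 0.291/0.617: pH = 10.027 + (-0.326)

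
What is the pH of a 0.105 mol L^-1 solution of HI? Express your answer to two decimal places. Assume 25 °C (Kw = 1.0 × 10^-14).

pH = 0.98

HI is a strong acid and dissociates completely, so [H+] = 0.105 M.
pH = -log(0.105) = 0.98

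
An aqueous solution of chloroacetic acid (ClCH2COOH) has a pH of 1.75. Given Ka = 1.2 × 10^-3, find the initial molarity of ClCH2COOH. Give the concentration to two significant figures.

C₀ = 2.8 × 10^-1 M

[H+] = 10^(-1.75) = 1.78 × 10^-2 M = x
Ka = x²/(C₀ − x) ⇒ C₀ = x + x²/Ka
C₀ = 1.78 × 10^-2 + (1.78 × 10^-2)²/(1.2 × 10^-3) = 2.82 × 10^-1 M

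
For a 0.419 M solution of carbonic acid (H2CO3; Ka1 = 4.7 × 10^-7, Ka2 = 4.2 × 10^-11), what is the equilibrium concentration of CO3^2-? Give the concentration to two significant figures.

4.2 × 10^-11 M

First ionization gives [H+] ≈ [HCO3-] = 4.44 × 10^-4 M.
Second step: Ka2 = [H+][CO3^2-]/[HCO3-] ≈ [CO3^2-] (since [H+] ≈ [HCO3-]).
So [CO3^2-] ≈ Ka2.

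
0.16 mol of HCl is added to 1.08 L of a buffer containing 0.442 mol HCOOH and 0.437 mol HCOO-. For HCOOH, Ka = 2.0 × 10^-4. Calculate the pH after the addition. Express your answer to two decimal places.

After neutralization: n(HCOOH) = 0.602 mol, n(HCOO-) = 0.277 mol.
pKa = −log(2.0 × 10^-4) = 3.699
pH = pKa + log([A⁻]/[HA]) = 3.699 + log(0.277/0.602) = 3.699 -0.337

pH = 3.36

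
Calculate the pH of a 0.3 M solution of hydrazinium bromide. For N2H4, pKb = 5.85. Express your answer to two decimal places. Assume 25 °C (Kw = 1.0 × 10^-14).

N2H5+ is the conjugate acid of the weak base N2H4.
Kb = 10^(−5.85) = 1.41 × 10^-6
Ka = Kw/Kb = 1.0×10^-14 / 1.41 × 10^-6 = 7.09 × 10^-9
Let x = [H+] at equilibrium. Ka = x²/(0.3 − x).
Assume x ≪ 0.3: x ≈ √(7.09 × 10^-9 × 0.3) = 4.61 × 10^-5 M
pH = −log[H+] = −log(4.61 × 10^-5) = 4.34

pH = 4.34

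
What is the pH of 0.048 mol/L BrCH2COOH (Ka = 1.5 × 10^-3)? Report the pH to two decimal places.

pH = 2.11

BrCH2COOH ⇌ BrCH2COO- + H+
Let x = [H+] at equilibrium. Ka = x²/(0.048 − x).
Here C₀/Ka ≈ 32, so the small-x approximation fails. Use the quadratic:
x = [−0.0015 + √(0.0015² + 0.000288)]/2 = 7.77 × 10^-3 M
pH = −log[H+] = −log(7.77 × 10^-3) = 2.11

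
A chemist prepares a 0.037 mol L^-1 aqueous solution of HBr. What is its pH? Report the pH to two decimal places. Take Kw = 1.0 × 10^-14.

HBr is a strong acid and dissociates completely, so [H+] = 0.037 M.
pH = -log(0.037) = 1.43

pH = 1.43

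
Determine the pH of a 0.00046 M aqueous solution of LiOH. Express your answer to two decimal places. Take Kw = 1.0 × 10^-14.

pH = 10.66

LiOH is a strong base; [OH-] = 0.00046 M.
pOH = -log(0.00046) = 3.34
pH = 14.00 - 3.34 = 10.66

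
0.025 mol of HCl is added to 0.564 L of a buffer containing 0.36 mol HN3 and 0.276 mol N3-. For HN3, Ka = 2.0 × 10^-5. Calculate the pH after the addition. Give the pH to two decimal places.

After neutralization: n(HN3) = 0.385 mol, n(N3-) = 0.251 mol.
pKa = −log(2.0 × 10^-5) = 4.699
pH = pKa + log(n_N3-/n_HN3) = 4.699 + log(0.251/0.385) = 4.699 + (-0.186)

pH = 4.51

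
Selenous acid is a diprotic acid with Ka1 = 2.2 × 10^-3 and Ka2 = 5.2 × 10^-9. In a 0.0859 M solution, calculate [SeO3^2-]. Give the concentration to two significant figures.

5.2 × 10^-9 M

First ionization gives [H+] ≈ [HSeO3-] = 1.27 × 10^-2 M.
Second step: Ka2 = [H+][SeO3^2-]/[HSeO3-] ≈ [SeO3^2-] (since [H+] ≈ [HSeO3-]).
So [SeO3^2-] ≈ Ka2.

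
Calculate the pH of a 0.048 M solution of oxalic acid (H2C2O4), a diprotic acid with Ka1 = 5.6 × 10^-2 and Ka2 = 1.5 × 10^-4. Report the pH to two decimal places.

Since Ka1 ≫ Ka2, the first ionization dominates [H+].
Ka1 = x²/(0.048 − x) = 5.6 × 10^-2
Solving the quadratic: x = (−Ka1 + √(Ka1² + 4·Ka1·C₀))/2 = 3.09 × 10^-2 M
pH = −log(3.09 × 10^-2) = 1.51

pH = 1.51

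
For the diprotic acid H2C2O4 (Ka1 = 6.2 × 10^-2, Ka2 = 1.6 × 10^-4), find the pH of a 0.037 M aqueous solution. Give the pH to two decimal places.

Since Ka1 ≫ Ka2, the first ionization dominates [H+].
Ka1 = x²/(0.037 − x) = 6.2 × 10^-2
Solving the quadratic: x = (−Ka1 + √(Ka1² + 4·Ka1·C₀))/2 = 2.61 × 10^-2 M
pH = −log(2.61 × 10^-2) = 1.58

pH = 1.58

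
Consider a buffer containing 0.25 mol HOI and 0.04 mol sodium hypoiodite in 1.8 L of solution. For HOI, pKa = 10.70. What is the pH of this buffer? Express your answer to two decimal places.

pH = 9.90

pH = pKa + log([A⁻]/[HA]) = 10.70 + log(0.04/0.25)
pH = 10.70 + (-0.796) = 9.90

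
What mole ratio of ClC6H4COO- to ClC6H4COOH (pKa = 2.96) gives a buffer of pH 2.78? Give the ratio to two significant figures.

pH = pKa + log(r) ⇒ log(r) = 2.78 − 2.96 = -0.18
r = [ClC6H4COO-]/[ClC6H4COOH] = 10^(-0.18) = 0.661

ratio = 0.66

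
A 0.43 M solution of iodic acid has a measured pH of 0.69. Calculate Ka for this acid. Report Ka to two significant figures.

[H+] = 10^(-0.69) = 2.04 × 10^-1 M
At equilibrium [HA] = 0.43 − 2.04 × 10^-1 = 2.26 × 10^-1 M
Ka = [H+][A-]/[HA] = (2.04 × 10^-1)² / 2.26 × 10^-1 = 1.8 × 10^-1

Ka = 1.8 × 10^-1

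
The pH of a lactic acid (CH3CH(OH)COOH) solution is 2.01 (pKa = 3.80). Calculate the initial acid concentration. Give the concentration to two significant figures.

C₀ = 6.1 × 10^-1 M

[H+] = 10^(-2.01) = 9.77 × 10^-3 M = x
Ka = 10^(−3.80) = 1.58 × 10^-4
Ka = x²/(C₀ − x) ⇒ C₀ = x + x²/Ka
C₀ = 9.77 × 10^-3 + (9.77 × 10^-3)²/(1.58 × 10^-4) = 6.14 × 10^-1 M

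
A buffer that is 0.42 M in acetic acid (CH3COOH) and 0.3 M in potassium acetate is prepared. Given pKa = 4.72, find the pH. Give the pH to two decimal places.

pH = 4.57

pH = pKa + log([A⁻]/[HA]) = 4.72 + log(0.3/0.42)
pH = 4.72 + (-0.146) = 4.57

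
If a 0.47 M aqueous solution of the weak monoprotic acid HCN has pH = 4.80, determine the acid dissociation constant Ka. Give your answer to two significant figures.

Ka = 5.3 × 10^-10

[H+] = 10^(-4.80) = 1.58 × 10^-5 M
At equilibrium [HA] = 0.47 − 1.58 × 10^-5 = 4.70 × 10^-1 M
Ka = [H+][A-]/[HA] = (1.58 × 10^-5)² / 4.70 × 10^-1 = 5.3 × 10^-10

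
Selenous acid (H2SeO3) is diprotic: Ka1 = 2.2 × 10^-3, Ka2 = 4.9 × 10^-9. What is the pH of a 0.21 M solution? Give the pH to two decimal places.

Ka1 ≫ Ka2, so treat the first dissociation as the only significant source of H+.
Ka1 = x²/(0.21 − x) = 2.2 × 10^-3
Solving the quadratic: x = (−Ka1 + √(Ka1² + 4·Ka1·C₀))/2 = 2.04 × 10^-2 M
pH = −log(2.04 × 10^-2) = 1.69

pH = 1.69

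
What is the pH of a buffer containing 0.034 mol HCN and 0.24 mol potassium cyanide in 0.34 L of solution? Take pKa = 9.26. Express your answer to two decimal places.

pH = 10.11

Using pH = pKa + log([base]/[acid]) with [base]/[acid] = 0.24/0.034:
pH = 9.26 + (+0.849) = 10.11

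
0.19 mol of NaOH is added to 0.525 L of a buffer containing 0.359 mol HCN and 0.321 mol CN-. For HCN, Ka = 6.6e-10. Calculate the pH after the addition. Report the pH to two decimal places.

After neutralization: n(HCN) = 0.169 mol, n(CN-) = 0.511 mol.
pKa = −log(6.6 × 10^-10) = 9.180
pH = pKa + log(n_CN-/n_HCN) = 9.180 + log(0.511/0.169) = 9.180 + (+0.481)

pH = 9.66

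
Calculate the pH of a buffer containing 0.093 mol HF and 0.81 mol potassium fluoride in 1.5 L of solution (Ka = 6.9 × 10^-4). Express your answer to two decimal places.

pH = 4.10

pKa = −log(6.9 × 10^-4) = 3.161
pH = pKa + log([A⁻]/[HA]) = 3.161 + log(0.81/0.093)
pH = 3.161 + (+0.940) = 4.10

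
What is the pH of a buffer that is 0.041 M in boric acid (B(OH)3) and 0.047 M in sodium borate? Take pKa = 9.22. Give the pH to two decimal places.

Using pH = pKa + log([base]/[acid]) with [base]/[acid] = 0.047/0.041:
pH = 9.22 + (+0.059) = 9.28

pH = 9.28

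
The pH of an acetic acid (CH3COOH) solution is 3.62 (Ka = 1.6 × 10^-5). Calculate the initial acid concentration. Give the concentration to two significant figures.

C₀ = 3.8 × 10^-3 M

[H+] = 10^(-3.62) = 2.40 × 10^-4 M = x
Ka = x²/(C₀ − x) ⇒ C₀ = x + x²/Ka
C₀ = 2.40 × 10^-4 + (2.40 × 10^-4)²/(1.6 × 10^-5) = 3.84 × 10^-3 M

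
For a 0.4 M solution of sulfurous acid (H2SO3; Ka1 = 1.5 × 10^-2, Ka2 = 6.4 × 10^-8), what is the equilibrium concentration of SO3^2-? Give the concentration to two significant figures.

First ionization gives [H+] ≈ [HSO3-] = 7.03 × 10^-2 M.
Second step: Ka2 = [H+][SO3^2-]/[HSO3-] ≈ [SO3^2-] (since [H+] ≈ [HSO3-]).
So [SO3^2-] ≈ Ka2.

6.4 × 10^-8 M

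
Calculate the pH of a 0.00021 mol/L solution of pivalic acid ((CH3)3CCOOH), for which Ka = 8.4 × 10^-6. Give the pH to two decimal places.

pH = 4.42

(CH3)3CCOOH ⇌ (CH3)3CCOO- + H+
From the ICE table, Ka = [H+]²/(0.00021 − [H+]) = 8.4 × 10^-6.
The 5% rule fails; solving [H+]² + Ka·[H+] − Ka·C₀ = 0 exactly:
[H+] = [−8.4e-06 + √(8.4e-06² + 7.06e-09)]/2 = 3.80 × 10^-5 M
pH = −log[H+] = −log(3.80 × 10^-5) = 4.42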